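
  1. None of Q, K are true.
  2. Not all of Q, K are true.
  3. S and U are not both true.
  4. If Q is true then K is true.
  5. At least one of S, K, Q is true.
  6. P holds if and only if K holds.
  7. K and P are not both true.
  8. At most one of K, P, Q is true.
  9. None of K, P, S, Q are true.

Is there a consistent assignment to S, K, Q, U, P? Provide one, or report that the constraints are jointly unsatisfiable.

Case S = True:
  Constraint (9) is violated (S=T) — contradiction.
Case S = False:
  (1) forces Q = False.
  (1) forces K = False.
  Constraint (5) is violated (S=F, K=F, Q=F) — contradiction.
Both cases fail — unsatisfiable.

The formula is unsatisfiable.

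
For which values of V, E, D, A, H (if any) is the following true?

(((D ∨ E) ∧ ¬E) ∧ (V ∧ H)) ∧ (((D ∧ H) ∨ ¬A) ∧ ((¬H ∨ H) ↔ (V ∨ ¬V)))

V=T, E=F, D=T, A=T, H=T

  ((D ∨ E) ∧ ¬E) ∧ (V ∧ H) = True
    (D ∨ E) ∧ ¬E = True
      D ∨ E = True
      ¬E = True
    V ∧ H = True
  ((D ∧ H) ∨ ¬A) ∧ ((¬H ∨ H) ↔ (V ∨ ¬V)) = True
    (D ∧ H) ∨ ¬A = True
      D ∧ H = True
      ¬A = False
    (¬H ∨ H) ↔ (V ∨ ¬V) = True
      ¬H ∨ H = True
        ¬H = False
      V ∨ ¬V = True
        ¬V = False
Both conjuncts True, so the formula holds.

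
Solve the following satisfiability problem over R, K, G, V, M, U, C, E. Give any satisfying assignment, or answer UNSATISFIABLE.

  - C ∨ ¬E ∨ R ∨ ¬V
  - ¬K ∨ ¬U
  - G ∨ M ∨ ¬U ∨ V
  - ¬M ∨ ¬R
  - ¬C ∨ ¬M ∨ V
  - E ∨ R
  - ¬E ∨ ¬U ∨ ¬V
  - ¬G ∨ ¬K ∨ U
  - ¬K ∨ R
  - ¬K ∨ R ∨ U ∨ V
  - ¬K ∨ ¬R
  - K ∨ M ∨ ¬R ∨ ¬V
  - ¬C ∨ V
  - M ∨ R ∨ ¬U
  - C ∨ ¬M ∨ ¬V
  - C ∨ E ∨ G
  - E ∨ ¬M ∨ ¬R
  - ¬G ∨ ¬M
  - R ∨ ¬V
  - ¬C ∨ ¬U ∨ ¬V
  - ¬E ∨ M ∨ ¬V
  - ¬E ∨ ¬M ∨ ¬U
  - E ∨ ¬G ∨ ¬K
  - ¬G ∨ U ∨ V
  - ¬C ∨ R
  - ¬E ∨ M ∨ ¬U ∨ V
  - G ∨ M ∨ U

Set R = True.
  then (¬M ∨ ¬R) forces M = False.
  then (¬K ∨ ¬R) forces K = False.
  then (K ∨ M ∨ ¬R ∨ ¬V) forces V = False.
  then (¬C ∨ V) forces C = False.
Set G = True.
  then (¬G ∨ U ∨ V) forces U = True.
  then (¬E ∨ M ∨ ¬U ∨ V) forces E = False.
All clauses satisfied.

R = True, K = False, G = True, V = False, M = False, U = True, C = False, E = False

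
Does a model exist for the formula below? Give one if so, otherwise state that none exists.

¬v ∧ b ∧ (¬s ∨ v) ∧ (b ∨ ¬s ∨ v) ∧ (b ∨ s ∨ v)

Unit clause (¬v) forces v = False.
Unit clause (b) forces b = True.
In (¬s ∨ v) only ¬s is left, so s = False.
All clauses satisfied.

b=T; v=F; s=F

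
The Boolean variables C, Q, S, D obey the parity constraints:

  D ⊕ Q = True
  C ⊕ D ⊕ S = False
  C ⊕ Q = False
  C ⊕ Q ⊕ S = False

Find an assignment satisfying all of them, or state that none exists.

No satisfying assignment exists.

Adding constraints 1, 2, 4 mod 2: every variable appears an even number of times on the left, so the left side is 0.
But the right sides sum to 1 (mod 2). 0 ≠ 1 — the system is inconsistent.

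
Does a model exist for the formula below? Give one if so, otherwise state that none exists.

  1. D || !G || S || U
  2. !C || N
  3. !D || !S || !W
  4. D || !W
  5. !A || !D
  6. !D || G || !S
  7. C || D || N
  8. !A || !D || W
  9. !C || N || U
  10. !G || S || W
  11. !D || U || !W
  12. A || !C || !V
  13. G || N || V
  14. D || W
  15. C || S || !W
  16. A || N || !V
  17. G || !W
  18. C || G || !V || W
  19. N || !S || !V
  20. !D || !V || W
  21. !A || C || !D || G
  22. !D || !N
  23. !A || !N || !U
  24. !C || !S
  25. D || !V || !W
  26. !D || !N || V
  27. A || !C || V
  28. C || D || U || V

S: True; W: False; V: False; A: False; D: True; G: True; N: False; U: True; C: False

Set S = True.
  then (!C || !S) forces C = False.
Set W = False.
  then (D || W) forces D = True.
  then (!D || !V || W) forces V = False.
  then (!D || !N) forces N = False.
  then (!A || !D) forces A = False.
  then (!D || G || !S) forces G = True.
Set U = True.
All clauses satisfied.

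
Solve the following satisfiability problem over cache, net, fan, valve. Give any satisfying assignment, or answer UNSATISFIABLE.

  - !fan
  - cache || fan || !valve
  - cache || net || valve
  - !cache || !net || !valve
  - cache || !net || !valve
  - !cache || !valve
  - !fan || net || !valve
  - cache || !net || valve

Unit clause (!fan) forces fan = False.
Try cache = False:
  (cache || fan || !valve) forces valve = False.
  (cache || net || valve) forces net = True.
  clause (cache || !net || valve) is falsified — backtrack.
So cache = True.
  then (!cache || !valve) forces valve = False.
Set net = True.
Check each clause:
  (!fan): !fan holds.
  (cache || fan || !valve): cache holds.
  (cache || net || valve): cache holds.
  (!cache || !net || !valve): !valve holds.
  (cache || !net || !valve): cache holds.
  (!cache || !valve): !valve holds.
  (!fan || net || !valve): !fan holds.
  (cache || !net || valve): cache holds.
All clauses satisfied.

cache = True, net = True, fan = False, valve = False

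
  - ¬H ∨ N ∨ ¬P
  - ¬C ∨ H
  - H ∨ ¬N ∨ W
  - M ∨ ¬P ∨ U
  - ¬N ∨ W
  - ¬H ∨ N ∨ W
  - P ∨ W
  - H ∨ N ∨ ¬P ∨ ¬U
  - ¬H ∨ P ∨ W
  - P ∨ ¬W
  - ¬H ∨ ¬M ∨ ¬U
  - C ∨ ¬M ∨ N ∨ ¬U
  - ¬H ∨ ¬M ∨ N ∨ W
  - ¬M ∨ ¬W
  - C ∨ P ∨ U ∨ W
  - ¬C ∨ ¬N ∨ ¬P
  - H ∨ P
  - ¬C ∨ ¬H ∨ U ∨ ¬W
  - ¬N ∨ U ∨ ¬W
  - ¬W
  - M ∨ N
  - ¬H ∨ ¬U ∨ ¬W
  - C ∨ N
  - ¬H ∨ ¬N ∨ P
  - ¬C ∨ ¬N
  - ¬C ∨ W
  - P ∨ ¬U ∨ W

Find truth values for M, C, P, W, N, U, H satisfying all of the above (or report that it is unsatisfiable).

Case W = True:
  Clause (¬W) is falsified — contradiction.
Case W = False:
  (¬N ∨ W) forces N = False.
  (¬H ∨ N ∨ W) forces H = False.
  (¬C ∨ H) forces C = False.
  Clause (C ∨ N) is falsified — contradiction.
Both cases fail, so the formula is unsatisfiable.

No satisfying assignment exists.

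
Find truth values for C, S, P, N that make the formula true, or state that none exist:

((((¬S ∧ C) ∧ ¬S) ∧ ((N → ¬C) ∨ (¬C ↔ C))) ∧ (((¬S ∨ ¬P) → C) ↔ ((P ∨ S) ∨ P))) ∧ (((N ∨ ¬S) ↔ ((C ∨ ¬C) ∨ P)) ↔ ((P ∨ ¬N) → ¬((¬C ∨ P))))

Unsatisfiable — no assignment works.

Case C = True: the formula simplifies to (((¬S ∧ ¬S) ∧ ¬N) ∧ ((P ∨ S) ∨ P)) ∧ ((N ∨ ¬S) ↔ ((P ∨ ¬N) → ¬P)).
  S = True: the conjunct ¬S is False.
  S = False: simplifies to (¬N ∧ (P ∨ P)) ∧ ((P ∨ ¬N) → ¬P).
    P = True: the conjunct (P ∨ ¬N) → ¬P becomes (True ∨ ¬N) → ¬True = False.
    P = False: the conjunct P ∨ P becomes False ∨ False = False.
Case C = False: the conjunct C is False.
Both cases fail — unsatisfiable.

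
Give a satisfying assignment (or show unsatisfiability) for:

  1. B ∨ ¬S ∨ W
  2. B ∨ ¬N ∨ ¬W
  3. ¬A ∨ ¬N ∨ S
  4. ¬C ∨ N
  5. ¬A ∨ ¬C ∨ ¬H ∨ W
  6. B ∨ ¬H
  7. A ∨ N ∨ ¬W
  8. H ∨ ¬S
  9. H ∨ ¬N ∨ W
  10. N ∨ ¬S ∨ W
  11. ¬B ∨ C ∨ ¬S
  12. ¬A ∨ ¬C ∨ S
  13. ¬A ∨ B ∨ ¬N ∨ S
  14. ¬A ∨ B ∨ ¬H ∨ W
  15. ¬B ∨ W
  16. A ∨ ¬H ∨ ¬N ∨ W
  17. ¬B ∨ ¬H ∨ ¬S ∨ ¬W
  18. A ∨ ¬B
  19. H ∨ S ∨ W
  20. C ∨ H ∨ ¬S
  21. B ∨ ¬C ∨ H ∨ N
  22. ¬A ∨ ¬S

A = True, B = True, H = True, S = False, N = False, W = True, C = False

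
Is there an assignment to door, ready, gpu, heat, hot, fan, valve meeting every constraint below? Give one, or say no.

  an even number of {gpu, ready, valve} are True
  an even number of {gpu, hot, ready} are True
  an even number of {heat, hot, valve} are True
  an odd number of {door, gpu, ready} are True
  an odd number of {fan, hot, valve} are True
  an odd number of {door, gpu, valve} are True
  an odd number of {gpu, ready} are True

door: False, ready: True, gpu: False, heat: False, hot: True, fan: True, valve: True

{gpu, ready, valve}: 2 true → even ✓
{gpu, hot, ready}: 2 true → even ✓
{heat, hot, valve}: 2 true → even ✓
{door, gpu, ready}: 1 true → odd ✓
{fan, hot, valve}: 3 true → odd ✓
{door, gpu, valve}: 1 true → odd ✓
{gpu, ready}: 1 true → odd ✓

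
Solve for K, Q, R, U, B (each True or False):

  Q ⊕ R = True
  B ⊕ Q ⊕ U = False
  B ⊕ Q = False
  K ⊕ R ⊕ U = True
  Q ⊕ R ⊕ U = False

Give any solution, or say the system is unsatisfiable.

Adding constraints 1, 2, 3, 5 mod 2: every variable appears an even number of times on the left, so the left side is 0.
But the right sides sum to 1 (mod 2). 0 ≠ 1 — the system is inconsistent.

No satisfying assignment exists.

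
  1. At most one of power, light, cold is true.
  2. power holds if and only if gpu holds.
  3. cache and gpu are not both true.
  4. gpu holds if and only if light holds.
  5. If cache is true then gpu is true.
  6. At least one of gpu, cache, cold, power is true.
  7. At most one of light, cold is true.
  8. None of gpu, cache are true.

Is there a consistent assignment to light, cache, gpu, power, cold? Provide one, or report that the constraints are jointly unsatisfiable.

light: False; cache: False; gpu: False; power: False; cold: True

  (1) {power, light, cold}: 1 true — at most one ✓
  (2) power=F, gpu=F — same ✓
  (3) cache=F, gpu=F — not both ✓
  (4) gpu=F, light=F — same ✓
  (5) cache=F ⇒ gpu: vacuous ✓
  (6) {gpu, cache, cold, power}: 1 true — at least one ✓
  (7) {light, cold}: 1 true — at most one ✓
  (8) {gpu, cache}: 0 true — none ✓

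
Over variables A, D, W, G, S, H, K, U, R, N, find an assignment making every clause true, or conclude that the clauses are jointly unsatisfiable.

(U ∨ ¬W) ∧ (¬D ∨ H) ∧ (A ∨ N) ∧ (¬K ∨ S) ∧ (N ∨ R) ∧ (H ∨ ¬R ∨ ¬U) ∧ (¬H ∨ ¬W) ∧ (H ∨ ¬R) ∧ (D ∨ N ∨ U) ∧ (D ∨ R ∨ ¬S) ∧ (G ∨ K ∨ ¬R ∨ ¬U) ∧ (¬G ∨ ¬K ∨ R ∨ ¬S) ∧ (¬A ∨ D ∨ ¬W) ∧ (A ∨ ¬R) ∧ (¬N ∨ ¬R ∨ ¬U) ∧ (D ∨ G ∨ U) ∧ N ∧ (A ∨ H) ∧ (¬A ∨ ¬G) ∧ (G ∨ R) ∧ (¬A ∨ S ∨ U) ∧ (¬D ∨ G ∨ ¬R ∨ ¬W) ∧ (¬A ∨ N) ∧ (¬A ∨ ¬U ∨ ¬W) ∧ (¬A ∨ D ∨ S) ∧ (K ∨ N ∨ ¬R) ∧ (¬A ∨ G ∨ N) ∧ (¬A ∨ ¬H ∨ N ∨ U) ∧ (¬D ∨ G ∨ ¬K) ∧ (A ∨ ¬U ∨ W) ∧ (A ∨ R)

Unit clause (N) forces N = True.
Try A = False:
  (A ∨ ¬R) forces R = False.
  clause (A ∨ R) is falsified — backtrack.
So A = True.
  then (¬A ∨ ¬G) forces G = False.
  then (G ∨ R) forces R = True.
  then (H ∨ ¬R) forces H = True.
  then (¬N ∨ ¬R ∨ ¬U) forces U = False.
  then (D ∨ G ∨ U) forces D = True.
  then (¬A ∨ S ∨ U) forces S = True.
  then (¬D ∨ G ∨ ¬R ∨ ¬W) forces W = False.
  then (¬D ∨ G ∨ ¬K) forces K = False.
All clauses satisfied.

A=T, D=T, W=F, G=F, S=T, H=T, K=F, U=F, R=T, N=T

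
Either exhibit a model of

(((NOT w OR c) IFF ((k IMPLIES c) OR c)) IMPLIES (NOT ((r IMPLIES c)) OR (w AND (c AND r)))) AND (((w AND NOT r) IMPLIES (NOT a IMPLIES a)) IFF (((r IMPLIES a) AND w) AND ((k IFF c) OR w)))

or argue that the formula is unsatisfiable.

w: True; a: True; r: True; k: True; c: False

  ((NOT w OR c) IFF ((k IMPLIES c) OR c)) IMPLIES (NOT ((r IMPLIES c)) OR (w AND (c AND r))) = True
    (NOT w OR c) IFF ((k IMPLIES c) OR c) = True
      NOT w OR c = False
        NOT w = False
      (k IMPLIES c) OR c = False
        k IMPLIES c = False
    NOT ((r IMPLIES c)) OR (w AND (c AND r)) = True
      NOT ((r IMPLIES c)) = True
        r IMPLIES c = False
      w AND (c AND r) = False
        c AND r = False
  ((w AND NOT r) IMPLIES (NOT a IMPLIES a)) IFF (((r IMPLIES a) AND w) AND ((k IFF c) OR w)) = True
    (w AND NOT r) IMPLIES (NOT a IMPLIES a) = True
      w AND NOT r = False
        NOT r = False
      NOT a IMPLIES a = True
        NOT a = False
    ((r IMPLIES a) AND w) AND ((k IFF c) OR w) = True
      (r IMPLIES a) AND w = True
        r IMPLIES a = True
      (k IFF c) OR w = True
        k IFF c = False
Both conjuncts True, so the formula holds.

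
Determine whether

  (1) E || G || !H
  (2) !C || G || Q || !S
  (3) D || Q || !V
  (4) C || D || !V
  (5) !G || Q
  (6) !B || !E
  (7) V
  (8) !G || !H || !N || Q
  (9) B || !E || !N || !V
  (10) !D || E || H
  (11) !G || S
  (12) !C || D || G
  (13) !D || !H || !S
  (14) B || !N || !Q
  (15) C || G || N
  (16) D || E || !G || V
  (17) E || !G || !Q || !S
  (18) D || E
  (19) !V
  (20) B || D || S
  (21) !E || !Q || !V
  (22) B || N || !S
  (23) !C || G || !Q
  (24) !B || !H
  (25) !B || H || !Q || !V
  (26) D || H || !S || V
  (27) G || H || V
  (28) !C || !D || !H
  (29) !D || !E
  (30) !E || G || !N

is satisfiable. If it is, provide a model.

Case V = True:
  Clause (!V) is falsified — contradiction.
Case V = False:
  Clause (V) is falsified — contradiction.
Both cases fail, so the formula is unsatisfiable.

Unsatisfiable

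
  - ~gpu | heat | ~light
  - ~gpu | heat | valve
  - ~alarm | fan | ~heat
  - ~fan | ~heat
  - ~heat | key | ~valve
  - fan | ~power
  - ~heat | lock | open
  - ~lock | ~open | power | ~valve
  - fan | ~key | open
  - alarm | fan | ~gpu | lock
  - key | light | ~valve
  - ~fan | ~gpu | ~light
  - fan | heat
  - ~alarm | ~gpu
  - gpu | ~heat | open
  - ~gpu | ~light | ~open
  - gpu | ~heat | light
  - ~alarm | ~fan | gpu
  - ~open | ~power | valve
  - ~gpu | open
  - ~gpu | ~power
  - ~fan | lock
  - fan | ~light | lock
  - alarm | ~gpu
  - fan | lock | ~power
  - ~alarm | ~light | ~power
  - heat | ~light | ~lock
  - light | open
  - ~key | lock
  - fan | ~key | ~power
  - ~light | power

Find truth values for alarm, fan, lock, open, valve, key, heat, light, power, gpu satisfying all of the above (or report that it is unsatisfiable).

alarm=F, fan=T, lock=T, open=T, valve=F, key=F, heat=F, light=F, power=F, gpu=F

Try alarm = True:
  (~alarm | ~gpu) forces gpu = False.
  (~alarm | ~fan | gpu) forces fan = False.
  (~alarm | fan | ~heat) forces heat = False.
  clause (fan | heat) is falsified — backtrack.
So alarm = False.
  then (alarm | ~gpu) forces gpu = False.
Try fan = False:
  (fan | ~power) forces power = False.
  (fan | heat) forces heat = True.
  (gpu | ~heat | open) forces open = True.
  (gpu | ~heat | light) forces light = True.
  clause (~light | power) is falsified — backtrack.
So fan = True.
  then (~fan | ~heat) forces heat = False.
  then (~fan | lock) forces lock = True.
  then (heat | ~light | ~lock) forces light = False.
  then (light | open) forces open = True.
Set valve = False.
  then (~open | ~power | valve) forces power = False.
Set key = False.
All clauses satisfied.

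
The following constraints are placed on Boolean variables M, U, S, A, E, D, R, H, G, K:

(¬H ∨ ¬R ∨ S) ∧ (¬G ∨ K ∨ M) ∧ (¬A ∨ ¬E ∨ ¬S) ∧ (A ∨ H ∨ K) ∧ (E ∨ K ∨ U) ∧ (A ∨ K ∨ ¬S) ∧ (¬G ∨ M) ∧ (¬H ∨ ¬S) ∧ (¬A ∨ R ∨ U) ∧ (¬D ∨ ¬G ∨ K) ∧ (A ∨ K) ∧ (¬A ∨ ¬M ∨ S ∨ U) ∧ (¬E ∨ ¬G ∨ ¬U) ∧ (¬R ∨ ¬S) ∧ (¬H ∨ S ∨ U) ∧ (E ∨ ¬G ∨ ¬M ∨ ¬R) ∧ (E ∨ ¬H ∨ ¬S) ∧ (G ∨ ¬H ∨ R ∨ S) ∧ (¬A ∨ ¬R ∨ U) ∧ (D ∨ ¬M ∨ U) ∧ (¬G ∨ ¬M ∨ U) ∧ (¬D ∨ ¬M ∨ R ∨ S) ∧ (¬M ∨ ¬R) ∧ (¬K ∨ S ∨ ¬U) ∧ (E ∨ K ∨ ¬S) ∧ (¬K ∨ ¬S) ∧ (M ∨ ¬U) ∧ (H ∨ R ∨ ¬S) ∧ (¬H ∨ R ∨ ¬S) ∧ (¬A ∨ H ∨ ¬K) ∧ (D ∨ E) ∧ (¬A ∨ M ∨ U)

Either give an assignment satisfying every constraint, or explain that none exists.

M=F, U=F, S=F, A=F, E=F, D=T, R=F, H=F, G=F, K=T

Set M = False.
  then (¬G ∨ M) forces G = False.
  then (M ∨ ¬U) forces U = False.
  then (¬A ∨ M ∨ U) forces A = False.
  then (A ∨ K) forces K = True.
  then (¬K ∨ ¬S) forces S = False.
  then (¬H ∨ S ∨ U) forces H = False.
Set E = False.
  then (D ∨ E) forces D = True.
Set R = False.
All clauses satisfied.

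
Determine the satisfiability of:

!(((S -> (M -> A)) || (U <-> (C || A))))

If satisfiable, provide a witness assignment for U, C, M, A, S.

U=F; C=T; M=T; A=F; S=T

  !(((S -> (M -> A)) || (U <-> (C || A)))) = True
    (S -> (M -> A)) || (U <-> (C || A)) = False
      S -> (M -> A) = False
        M -> A = False
      U <-> (C || A) = False
        C || A = True
The formula evaluates to True.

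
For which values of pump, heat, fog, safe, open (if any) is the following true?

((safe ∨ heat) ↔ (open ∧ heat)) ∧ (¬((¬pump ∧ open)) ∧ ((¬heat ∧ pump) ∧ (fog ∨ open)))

pump = True, heat = False, fog = True, safe = False, open = False

  (safe ∨ heat) ↔ (open ∧ heat) = True
    safe ∨ heat = False
    open ∧ heat = False
  ¬((¬pump ∧ open)) ∧ ((¬heat ∧ pump) ∧ (fog ∨ open)) = True
    ¬((¬pump ∧ open)) = True
      ¬pump ∧ open = False
        ¬pump = False
    (¬heat ∧ pump) ∧ (fog ∨ open) = True
      ¬heat ∧ pump = True
        ¬heat = True
      fog ∨ open = True
Both conjuncts True, so the formula holds.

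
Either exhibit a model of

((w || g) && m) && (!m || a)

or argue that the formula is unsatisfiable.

g = False; w = True; m = True; a = True

  (w || g) && m = True
    w || g = True
  !m || a = True
    !m = False
Both conjuncts True, so the formula holds.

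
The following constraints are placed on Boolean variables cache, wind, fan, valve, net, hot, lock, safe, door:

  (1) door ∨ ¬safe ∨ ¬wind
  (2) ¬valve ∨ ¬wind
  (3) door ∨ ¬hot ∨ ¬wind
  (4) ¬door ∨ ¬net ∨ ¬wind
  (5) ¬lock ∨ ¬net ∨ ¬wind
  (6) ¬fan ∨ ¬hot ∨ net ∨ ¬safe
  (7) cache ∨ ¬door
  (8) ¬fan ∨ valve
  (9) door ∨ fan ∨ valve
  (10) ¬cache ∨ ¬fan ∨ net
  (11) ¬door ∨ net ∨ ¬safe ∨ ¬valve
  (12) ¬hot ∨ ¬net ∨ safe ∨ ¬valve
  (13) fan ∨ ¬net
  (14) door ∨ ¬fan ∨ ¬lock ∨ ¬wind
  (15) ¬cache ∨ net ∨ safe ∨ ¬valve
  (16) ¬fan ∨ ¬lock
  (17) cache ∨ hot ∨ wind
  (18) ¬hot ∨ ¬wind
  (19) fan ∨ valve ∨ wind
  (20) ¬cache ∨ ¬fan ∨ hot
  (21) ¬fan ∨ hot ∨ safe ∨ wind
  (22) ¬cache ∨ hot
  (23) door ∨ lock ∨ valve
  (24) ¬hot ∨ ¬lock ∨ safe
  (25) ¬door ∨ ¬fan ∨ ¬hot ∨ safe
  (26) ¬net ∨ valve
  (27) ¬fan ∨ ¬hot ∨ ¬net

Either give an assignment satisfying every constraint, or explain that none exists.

Set cache = False.
  then (cache ∨ ¬door) forces door = False.
Try wind = True:
  (door ∨ ¬safe ∨ ¬wind) forces safe = False.
  (¬valve ∨ ¬wind) forces valve = False.
  (door ∨ ¬hot ∨ ¬wind) forces hot = False.
  (¬fan ∨ valve) forces fan = False.
  clause (door ∨ fan ∨ valve) is falsified — backtrack.
So wind = False.
  then (cache ∨ hot ∨ wind) forces hot = True.
Set fan = False.
  then (door ∨ fan ∨ valve) forces valve = True.
  then (fan ∨ ¬net) forces net = False.
Set lock = False.
Set safe = True.
All clauses satisfied.

cache = False, wind = False, fan = False, valve = True, net = False, hot = True, lock = False, safe = True, door = False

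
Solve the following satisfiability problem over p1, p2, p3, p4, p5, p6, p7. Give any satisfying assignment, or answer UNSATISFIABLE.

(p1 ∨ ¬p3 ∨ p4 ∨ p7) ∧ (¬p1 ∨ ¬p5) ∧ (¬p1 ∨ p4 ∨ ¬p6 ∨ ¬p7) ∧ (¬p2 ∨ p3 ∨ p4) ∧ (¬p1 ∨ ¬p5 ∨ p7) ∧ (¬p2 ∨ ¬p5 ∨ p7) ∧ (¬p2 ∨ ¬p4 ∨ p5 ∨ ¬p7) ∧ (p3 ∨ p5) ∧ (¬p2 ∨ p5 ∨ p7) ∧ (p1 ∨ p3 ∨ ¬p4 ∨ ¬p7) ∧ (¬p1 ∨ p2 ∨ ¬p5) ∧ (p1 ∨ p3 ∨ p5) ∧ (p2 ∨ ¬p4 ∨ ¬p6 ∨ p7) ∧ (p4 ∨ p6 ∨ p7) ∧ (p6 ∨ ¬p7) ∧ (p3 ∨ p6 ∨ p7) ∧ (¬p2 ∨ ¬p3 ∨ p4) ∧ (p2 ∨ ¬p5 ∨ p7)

p1: False, p2: False, p3: True, p4: True, p5: False, p6: True, p7: True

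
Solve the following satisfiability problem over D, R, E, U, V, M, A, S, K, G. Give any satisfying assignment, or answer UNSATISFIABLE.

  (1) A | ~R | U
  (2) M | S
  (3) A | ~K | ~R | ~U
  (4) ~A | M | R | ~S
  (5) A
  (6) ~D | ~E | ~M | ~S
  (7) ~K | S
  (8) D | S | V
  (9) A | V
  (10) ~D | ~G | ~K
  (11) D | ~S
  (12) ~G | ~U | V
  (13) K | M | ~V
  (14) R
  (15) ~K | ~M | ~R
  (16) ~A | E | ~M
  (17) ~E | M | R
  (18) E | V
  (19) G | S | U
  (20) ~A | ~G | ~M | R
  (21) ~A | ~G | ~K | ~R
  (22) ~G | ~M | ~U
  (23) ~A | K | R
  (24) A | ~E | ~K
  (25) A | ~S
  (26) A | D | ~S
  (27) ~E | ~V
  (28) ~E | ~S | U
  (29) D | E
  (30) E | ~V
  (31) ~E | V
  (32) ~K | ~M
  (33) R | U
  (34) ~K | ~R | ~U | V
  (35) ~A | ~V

Case R = True:
  (A) forces A = True.
  (~A | ~V) forces V = False.
  (E | V) forces E = True.
  Clause (~E | V) is falsified — contradiction.
Case R = False:
  Clause (R) is falsified — contradiction.
Both cases fail, so the formula is unsatisfiable.

UNSATISFIABLE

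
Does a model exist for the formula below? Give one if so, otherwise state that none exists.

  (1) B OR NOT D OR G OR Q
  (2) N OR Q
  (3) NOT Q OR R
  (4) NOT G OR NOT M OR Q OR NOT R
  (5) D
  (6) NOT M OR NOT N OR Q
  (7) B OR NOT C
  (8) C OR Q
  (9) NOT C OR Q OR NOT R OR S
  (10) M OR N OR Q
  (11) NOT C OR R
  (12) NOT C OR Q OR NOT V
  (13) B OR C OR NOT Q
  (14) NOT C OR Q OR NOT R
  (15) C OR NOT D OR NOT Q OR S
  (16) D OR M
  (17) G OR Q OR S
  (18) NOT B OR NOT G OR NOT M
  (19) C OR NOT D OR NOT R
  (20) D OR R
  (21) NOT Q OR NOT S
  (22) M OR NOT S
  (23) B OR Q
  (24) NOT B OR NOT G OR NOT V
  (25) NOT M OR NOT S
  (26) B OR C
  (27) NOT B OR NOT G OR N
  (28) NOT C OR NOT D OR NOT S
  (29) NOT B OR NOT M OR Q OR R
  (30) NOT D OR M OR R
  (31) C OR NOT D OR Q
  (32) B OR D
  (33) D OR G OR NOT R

V = True, N = True, Q = True, G = False, M = True, D = True, R = True, C = True, B = True, S = False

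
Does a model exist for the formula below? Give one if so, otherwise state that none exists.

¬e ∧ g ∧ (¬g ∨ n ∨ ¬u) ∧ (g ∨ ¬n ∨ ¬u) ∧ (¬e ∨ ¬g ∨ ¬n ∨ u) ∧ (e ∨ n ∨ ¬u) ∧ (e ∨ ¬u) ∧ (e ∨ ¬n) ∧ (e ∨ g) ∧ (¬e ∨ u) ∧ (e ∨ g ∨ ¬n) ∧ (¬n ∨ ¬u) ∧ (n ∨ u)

Case e = True:
  Clause (¬e) is falsified — contradiction.
Case e = False:
  (g) forces g = True.
  (e ∨ ¬u) forces u = False.
  (e ∨ ¬n) forces n = False.
  Clause (n ∨ u) is falsified — contradiction.
Both cases fail, so the formula is unsatisfiable.

Unsatisfiable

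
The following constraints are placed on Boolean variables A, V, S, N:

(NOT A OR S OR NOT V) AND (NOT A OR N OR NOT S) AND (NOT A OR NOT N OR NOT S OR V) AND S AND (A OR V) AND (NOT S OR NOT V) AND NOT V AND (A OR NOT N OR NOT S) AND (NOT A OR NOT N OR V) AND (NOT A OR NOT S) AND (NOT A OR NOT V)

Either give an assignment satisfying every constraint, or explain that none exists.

Unsatisfiable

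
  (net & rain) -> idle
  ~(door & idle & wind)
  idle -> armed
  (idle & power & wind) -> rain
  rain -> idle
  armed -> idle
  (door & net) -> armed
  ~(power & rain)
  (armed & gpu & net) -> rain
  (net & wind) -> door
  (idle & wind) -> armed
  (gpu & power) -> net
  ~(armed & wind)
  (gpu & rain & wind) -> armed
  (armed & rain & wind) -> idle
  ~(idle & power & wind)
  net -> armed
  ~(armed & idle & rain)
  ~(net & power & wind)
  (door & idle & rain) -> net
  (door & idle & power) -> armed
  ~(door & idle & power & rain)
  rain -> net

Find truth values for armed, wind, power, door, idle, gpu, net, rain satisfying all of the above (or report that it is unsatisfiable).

armed = True, wind = False, power = False, door = False, idle = True, gpu = False, net = True, rain = False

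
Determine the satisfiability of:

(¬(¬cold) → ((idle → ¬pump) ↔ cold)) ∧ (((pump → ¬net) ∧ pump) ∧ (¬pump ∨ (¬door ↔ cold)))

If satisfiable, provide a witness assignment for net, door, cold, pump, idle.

net=F, door=T, cold=F, pump=T, idle=F

  ¬(¬cold) → ((idle → ¬pump) ↔ cold) = True
    ¬(¬cold) = False
      ¬cold = True
    (idle → ¬pump) ↔ cold = False
      idle → ¬pump = True
        ¬pump = False
  ((pump → ¬net) ∧ pump) ∧ (¬pump ∨ (¬door ↔ cold)) = True
    (pump → ¬net) ∧ pump = True
      pump → ¬net = True
        ¬net = True
    ¬pump ∨ (¬door ↔ cold) = True
      ¬pump = False
      ¬door ↔ cold = True
        ¬door = False
Both conjuncts True, so the formula holds.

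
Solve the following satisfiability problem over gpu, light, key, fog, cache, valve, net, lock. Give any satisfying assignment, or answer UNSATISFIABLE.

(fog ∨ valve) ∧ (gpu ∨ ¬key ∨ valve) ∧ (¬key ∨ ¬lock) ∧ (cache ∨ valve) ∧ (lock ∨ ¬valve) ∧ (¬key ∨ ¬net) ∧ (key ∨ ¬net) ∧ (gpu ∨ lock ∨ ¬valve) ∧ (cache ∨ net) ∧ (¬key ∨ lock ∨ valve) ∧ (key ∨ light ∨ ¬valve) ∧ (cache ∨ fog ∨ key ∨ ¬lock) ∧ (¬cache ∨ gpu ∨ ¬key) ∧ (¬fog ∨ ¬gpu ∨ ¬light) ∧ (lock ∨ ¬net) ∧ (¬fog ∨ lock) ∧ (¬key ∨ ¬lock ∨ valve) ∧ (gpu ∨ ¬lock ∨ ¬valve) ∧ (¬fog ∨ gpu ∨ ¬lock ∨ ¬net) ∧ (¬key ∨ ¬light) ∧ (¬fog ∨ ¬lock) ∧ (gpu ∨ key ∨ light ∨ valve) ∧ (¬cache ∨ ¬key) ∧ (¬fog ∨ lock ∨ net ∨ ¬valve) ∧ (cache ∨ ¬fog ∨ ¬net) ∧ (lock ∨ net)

Set gpu = True.
Set light = True.
  then (¬fog ∨ ¬gpu ∨ ¬light) forces fog = False.
  then (¬key ∨ ¬light) forces key = False.
  then (fog ∨ valve) forces valve = True.
  then (lock ∨ ¬valve) forces lock = True.
  then (key ∨ ¬net) forces net = False.
  then (cache ∨ net) forces cache = True.
All clauses satisfied.

gpu = True, light = True, key = False, fog = False, cache = True, valve = True, net = False, lock = True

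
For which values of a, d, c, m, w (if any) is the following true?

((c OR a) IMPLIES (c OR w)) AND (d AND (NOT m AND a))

a=T, d=T, c=T, m=F, w=F

  (c OR a) IMPLIES (c OR w) = True
    c OR a = True
    c OR w = True
  d AND (NOT m AND a) = True
    NOT m AND a = True
      NOT m = True
Both conjuncts True, so the formula holds.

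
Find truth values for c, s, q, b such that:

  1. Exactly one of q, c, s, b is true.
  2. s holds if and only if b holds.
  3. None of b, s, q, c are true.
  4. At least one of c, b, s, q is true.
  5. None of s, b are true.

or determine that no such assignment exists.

Case c = True:
  Constraint (3) is violated (c=T) — contradiction.
Case c = False:
  (3) forces b = False.
  (2) with b=F forces s = False.
  (1) with c=F, s=F, b=F forces q = True.
  Constraint (3) is violated (q=T) — contradiction.
Both cases fail — unsatisfiable.

The formula is unsatisfiable.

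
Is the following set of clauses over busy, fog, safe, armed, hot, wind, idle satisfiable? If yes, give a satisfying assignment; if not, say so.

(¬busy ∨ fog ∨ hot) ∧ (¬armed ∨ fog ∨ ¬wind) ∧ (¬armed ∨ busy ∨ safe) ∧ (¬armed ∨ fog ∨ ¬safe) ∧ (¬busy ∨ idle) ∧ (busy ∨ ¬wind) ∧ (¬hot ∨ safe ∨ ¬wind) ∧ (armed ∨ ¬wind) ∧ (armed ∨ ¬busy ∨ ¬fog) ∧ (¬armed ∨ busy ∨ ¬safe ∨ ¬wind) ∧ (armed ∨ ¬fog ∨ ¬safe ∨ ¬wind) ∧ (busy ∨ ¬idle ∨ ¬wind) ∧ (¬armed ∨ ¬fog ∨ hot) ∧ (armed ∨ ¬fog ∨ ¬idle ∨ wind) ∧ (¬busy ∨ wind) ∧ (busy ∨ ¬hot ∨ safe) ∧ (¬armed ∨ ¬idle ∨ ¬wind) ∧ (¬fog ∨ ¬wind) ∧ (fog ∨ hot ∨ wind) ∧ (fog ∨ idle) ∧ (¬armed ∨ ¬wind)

Try busy = True:
  (¬busy ∨ idle) forces idle = True.
  (¬busy ∨ wind) forces wind = True.
  (armed ∨ ¬wind) forces armed = True.
  clause (¬armed ∨ ¬idle ∨ ¬wind) is falsified — backtrack.
So busy = False.
  then (busy ∨ ¬wind) forces wind = False.
Set fog = True.
Set safe = True.
Set armed = False.
  then (armed ∨ ¬fog ∨ ¬idle ∨ wind) forces idle = False.
Set hot = True.
All clauses satisfied.

busy=F, fog=T, safe=T, armed=F, hot=T, wind=F, idle=F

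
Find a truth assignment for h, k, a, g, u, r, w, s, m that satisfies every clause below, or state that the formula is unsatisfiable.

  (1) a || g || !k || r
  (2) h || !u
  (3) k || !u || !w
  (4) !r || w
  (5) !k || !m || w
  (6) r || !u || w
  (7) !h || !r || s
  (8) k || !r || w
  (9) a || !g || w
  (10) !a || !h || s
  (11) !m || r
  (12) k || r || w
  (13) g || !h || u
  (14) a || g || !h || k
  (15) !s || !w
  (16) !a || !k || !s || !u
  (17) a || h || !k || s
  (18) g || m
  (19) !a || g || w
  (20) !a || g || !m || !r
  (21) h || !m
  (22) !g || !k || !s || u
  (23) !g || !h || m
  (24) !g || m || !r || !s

h=F, k=F, a=T, g=T, u=F, r=F, w=T, s=F, m=F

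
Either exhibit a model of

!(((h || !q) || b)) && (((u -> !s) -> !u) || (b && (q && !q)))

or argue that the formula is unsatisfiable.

h=F, s=T, b=F, u=T, q=T

  !(((h || !q) || b)) = True
    (h || !q) || b = False
      h || !q = False
        !q = False
  ((u -> !s) -> !u) || (b && (q && !q)) = True
    (u -> !s) -> !u = True
      u -> !s = False
        !s = False
      !u = False
    b && (q && !q) = False
      q && !q = False
        !q = False
Both conjuncts True, so the formula holds.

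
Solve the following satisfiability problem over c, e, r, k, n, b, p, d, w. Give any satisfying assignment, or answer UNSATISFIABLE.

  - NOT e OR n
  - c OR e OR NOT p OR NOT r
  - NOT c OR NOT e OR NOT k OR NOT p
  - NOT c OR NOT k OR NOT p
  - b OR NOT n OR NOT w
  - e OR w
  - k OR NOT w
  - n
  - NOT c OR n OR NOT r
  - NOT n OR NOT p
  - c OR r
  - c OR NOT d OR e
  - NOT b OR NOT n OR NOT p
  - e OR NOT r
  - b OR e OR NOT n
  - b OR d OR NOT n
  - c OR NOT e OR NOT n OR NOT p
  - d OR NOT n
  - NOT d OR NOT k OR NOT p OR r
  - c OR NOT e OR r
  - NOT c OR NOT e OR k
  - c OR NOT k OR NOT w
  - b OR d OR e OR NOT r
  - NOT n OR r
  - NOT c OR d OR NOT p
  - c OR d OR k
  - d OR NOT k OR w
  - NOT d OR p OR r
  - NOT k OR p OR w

c = False; e = True; r = True; k = False; n = True; b = False; p = False; d = True; w = False

Unit clause (n) forces n = True.
In (NOT n OR NOT p) only NOT p is left, so p = False.
In (d OR NOT n) only d is left, so d = True.
In (NOT n OR r) only r is left, so r = True.
In (e OR NOT r) only e is left, so e = True.
Set c = False.
Try k = True:
  (c OR NOT k OR NOT w) forces w = False.
  clause (NOT k OR p OR w) is falsified — backtrack.
So k = False.
  then (k OR NOT w) forces w = False.
Set b = False.
All clauses satisfied.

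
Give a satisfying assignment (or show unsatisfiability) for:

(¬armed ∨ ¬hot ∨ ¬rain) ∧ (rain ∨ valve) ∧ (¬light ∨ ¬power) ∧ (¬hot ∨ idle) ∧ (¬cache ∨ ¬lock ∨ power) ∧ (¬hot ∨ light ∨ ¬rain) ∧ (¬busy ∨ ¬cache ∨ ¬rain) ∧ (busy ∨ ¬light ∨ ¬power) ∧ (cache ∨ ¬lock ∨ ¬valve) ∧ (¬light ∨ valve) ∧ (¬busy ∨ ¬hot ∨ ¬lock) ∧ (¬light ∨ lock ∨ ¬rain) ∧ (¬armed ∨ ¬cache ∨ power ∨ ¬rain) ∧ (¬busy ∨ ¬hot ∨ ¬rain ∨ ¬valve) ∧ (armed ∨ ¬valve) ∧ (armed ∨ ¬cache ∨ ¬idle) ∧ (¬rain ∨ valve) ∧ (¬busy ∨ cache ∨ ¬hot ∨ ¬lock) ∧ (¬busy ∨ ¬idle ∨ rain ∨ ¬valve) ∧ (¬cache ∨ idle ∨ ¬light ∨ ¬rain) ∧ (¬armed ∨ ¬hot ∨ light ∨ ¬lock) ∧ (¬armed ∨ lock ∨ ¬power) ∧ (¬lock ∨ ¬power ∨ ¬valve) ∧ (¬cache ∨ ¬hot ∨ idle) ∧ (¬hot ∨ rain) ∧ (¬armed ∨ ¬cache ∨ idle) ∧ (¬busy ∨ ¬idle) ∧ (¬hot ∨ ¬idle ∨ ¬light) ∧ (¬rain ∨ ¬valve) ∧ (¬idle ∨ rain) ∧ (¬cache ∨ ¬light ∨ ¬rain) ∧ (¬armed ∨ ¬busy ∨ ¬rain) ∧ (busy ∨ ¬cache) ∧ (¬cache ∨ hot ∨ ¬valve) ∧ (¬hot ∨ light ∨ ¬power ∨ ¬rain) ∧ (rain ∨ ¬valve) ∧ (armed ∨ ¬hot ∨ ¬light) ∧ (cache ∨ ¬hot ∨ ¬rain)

Case rain = True:
  (¬rain ∨ valve) forces valve = True.
  Clause (¬rain ∨ ¬valve) is falsified — contradiction.
Case rain = False:
  (rain ∨ valve) forces valve = True.
  Clause (rain ∨ ¬valve) is falsified — contradiction.
Both cases fail, so the formula is unsatisfiable.

The formula is unsatisfiable.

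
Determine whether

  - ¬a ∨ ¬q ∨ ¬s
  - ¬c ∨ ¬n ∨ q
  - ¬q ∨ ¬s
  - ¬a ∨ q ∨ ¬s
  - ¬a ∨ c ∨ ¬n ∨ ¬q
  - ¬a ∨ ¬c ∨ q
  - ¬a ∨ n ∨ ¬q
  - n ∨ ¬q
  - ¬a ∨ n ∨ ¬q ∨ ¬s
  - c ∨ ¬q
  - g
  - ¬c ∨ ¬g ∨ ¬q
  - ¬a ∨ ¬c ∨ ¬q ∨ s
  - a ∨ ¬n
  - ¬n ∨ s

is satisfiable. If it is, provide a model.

Unit clause (g) forces g = True.
Set s = False.
  then (¬n ∨ s) forces n = False.
  then (n ∨ ¬q) forces q = False.
Set a = False.
Set c = True.
All clauses satisfied.

g: True; s: False; n: False; q: False; a: False; c: True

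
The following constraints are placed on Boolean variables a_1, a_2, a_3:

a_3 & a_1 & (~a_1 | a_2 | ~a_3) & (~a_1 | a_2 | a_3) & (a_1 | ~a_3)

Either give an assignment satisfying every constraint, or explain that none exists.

Unit clause (a_3) forces a_3 = True.
Unit clause (a_1) forces a_1 = True.
In (~a_1 | a_2 | ~a_3) only a_2 is left, so a_2 = True.
Check each clause:
  (a_3): a_3 holds.
  (a_1): a_1 holds.
  (~a_1 | a_2 | ~a_3): a_2 holds.
  (~a_1 | a_2 | a_3): a_2 holds.
  (a_1 | ~a_3): a_1 holds.
All clauses satisfied.

a_1=T; a_2=T; a_3=T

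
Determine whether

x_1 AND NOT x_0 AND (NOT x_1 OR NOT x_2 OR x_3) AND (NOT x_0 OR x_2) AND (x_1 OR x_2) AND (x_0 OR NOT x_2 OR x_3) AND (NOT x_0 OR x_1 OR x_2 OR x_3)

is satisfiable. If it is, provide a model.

x_0=F, x_1=T, x_2=T, x_3=T

Unit clause (x_1) forces x_1 = True.
Unit clause (NOT x_0) forces x_0 = False.
Set x_2 = True.
  then (NOT x_1 OR NOT x_2 OR x_3) forces x_3 = True.
All clauses satisfied.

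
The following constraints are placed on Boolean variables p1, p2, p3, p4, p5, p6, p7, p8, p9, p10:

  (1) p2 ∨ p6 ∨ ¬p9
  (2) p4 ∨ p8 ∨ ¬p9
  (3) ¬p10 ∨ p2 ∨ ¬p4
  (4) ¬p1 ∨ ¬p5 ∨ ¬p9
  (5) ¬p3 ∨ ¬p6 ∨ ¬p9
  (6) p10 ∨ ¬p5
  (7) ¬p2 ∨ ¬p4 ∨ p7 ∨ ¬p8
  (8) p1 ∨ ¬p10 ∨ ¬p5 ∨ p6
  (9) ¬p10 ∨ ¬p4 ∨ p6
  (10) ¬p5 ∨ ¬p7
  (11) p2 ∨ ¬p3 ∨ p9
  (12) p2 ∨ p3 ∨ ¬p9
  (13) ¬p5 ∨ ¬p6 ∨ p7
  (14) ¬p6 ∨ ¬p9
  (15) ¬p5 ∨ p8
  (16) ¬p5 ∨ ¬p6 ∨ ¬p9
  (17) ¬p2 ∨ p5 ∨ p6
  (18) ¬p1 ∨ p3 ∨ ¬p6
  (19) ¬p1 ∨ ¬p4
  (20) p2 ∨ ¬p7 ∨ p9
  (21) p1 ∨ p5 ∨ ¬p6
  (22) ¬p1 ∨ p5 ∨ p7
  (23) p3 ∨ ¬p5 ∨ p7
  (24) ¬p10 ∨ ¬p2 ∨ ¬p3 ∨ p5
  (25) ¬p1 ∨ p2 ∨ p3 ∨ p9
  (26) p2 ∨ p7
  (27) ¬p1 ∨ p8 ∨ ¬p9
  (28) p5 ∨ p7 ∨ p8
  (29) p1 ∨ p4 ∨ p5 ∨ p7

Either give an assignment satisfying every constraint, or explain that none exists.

Set p1 = True.
  then (¬p1 ∨ ¬p4) forces p4 = False.
Try p2 = False:
  (p2 ∨ p7) forces p7 = True.
  (¬p5 ∨ ¬p7) forces p5 = False.
  (p2 ∨ ¬p7 ∨ p9) forces p9 = True.
  (p2 ∨ p6 ∨ ¬p9) forces p6 = True.
  clause (¬p6 ∨ ¬p9) is falsified — backtrack.
So p2 = True.
Set p3 = True.
Set p5 = True.
  then (¬p1 ∨ ¬p5 ∨ ¬p9) forces p9 = False.
  then (p10 ∨ ¬p5) forces p10 = True.
  then (¬p5 ∨ ¬p7) forces p7 = False.
  then (¬p5 ∨ ¬p6 ∨ p7) forces p6 = False.
  then (¬p5 ∨ p8) forces p8 = True.
All clauses satisfied.

p1 = True; p2 = True; p3 = True; p4 = False; p5 = True; p6 = False; p7 = False; p8 = True; p9 = False; p10 = True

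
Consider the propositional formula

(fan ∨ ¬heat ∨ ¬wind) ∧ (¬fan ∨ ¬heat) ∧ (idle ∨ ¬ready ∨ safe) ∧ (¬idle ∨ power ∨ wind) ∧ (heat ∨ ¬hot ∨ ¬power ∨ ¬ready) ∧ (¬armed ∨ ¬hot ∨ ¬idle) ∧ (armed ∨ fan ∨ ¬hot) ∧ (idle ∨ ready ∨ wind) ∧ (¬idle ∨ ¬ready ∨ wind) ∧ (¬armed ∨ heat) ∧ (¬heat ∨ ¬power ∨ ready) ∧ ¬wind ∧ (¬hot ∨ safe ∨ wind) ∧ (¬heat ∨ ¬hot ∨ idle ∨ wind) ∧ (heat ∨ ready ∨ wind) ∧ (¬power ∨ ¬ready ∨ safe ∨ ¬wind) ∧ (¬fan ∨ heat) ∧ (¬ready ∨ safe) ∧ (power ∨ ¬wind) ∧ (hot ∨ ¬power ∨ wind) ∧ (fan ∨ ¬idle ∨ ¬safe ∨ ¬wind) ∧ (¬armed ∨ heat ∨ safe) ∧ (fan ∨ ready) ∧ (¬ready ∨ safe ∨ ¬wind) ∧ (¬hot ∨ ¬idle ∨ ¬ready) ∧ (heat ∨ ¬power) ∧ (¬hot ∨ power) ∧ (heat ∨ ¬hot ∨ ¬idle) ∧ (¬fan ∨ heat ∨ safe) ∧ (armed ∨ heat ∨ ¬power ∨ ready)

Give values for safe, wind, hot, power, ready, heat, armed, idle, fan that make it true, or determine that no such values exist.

Unit clause (¬wind) forces wind = False.
Try safe = False:
  (¬hot ∨ safe ∨ wind) forces hot = False.
  (¬ready ∨ safe) forces ready = False.
  (idle ∨ ready ∨ wind) forces idle = True.
  (¬idle ∨ power ∨ wind) forces power = True.
  clause (hot ∨ ¬power ∨ wind) is falsified — backtrack.
So safe = True.
Set hot = False.
  then (hot ∨ ¬power ∨ wind) forces power = False.
  then (¬idle ∨ power ∨ wind) forces idle = False.
  then (idle ∨ ready ∨ wind) forces ready = True.
Set heat = False.
  then (¬armed ∨ heat) forces armed = False.
  then (¬fan ∨ heat) forces fan = False.
All clauses satisfied.

safe: True, wind: False, hot: False, power: False, ready: True, heat: False, armed: False, idle: False, fan: False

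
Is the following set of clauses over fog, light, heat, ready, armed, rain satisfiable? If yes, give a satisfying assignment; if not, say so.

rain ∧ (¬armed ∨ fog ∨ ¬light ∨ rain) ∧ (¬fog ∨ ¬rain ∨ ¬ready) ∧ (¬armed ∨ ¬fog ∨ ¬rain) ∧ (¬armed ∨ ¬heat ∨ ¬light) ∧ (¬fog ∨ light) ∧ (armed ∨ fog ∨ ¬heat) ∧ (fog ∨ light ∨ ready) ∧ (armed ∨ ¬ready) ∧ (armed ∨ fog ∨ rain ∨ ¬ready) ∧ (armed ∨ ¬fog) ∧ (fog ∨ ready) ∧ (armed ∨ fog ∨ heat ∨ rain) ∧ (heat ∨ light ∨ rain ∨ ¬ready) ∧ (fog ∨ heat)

Unit clause (rain) forces rain = True.
Try fog = True:
  (¬fog ∨ ¬rain ∨ ¬ready) forces ready = False.
  (¬armed ∨ ¬fog ∨ ¬rain) forces armed = False.
  clause (armed ∨ ¬fog) is falsified — backtrack.
So fog = False.
  then (fog ∨ ready) forces ready = True.
  then (fog ∨ heat) forces heat = True.
  then (armed ∨ fog ∨ ¬heat) forces armed = True.
  then (¬armed ∨ ¬heat ∨ ¬light) forces light = False.
All clauses satisfied.

fog=F, light=F, heat=T, ready=T, armed=T, rain=T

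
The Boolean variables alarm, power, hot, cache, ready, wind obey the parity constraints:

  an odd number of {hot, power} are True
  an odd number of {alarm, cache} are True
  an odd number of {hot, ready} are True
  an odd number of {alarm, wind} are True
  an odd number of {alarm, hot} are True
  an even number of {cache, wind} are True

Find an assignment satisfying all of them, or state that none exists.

alarm: True, power: True, hot: False, cache: False, ready: True, wind: False

{hot, power}: 1 true → odd ✓
{alarm, cache}: 1 true → odd ✓
{hot, ready}: 1 true → odd ✓
{alarm, wind}: 1 true → odd ✓
{alarm, hot}: 1 true → odd ✓
{cache, wind}: 0 true → even ✓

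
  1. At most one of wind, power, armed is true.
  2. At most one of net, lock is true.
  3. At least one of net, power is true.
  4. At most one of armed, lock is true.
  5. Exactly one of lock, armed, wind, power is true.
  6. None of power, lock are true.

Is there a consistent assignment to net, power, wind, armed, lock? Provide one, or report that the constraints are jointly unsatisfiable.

net = True; power = False; wind = False; armed = True; lock = False

  (1) {wind, power, armed}: 1 true — at most one ✓
  (2) {net, lock}: 1 true — at most one ✓
  (3) {net, power}: 1 true — at least one ✓
  (4) {armed, lock}: 1 true — at most one ✓
  (5) {lock, armed, wind, power}: 1 true — exactly one ✓
  (6) {power, lock}: 0 true — none ✓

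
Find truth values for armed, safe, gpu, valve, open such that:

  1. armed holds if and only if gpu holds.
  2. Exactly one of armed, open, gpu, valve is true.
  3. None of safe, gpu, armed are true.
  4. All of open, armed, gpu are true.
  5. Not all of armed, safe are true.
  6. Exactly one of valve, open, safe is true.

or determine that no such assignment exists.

Case armed = True:
  Constraint (3) is violated (armed=T) — contradiction.
Case armed = False:
  Constraint (4) is violated (armed=F) — contradiction.
Both cases fail — unsatisfiable.

Unsatisfiable — no assignment works.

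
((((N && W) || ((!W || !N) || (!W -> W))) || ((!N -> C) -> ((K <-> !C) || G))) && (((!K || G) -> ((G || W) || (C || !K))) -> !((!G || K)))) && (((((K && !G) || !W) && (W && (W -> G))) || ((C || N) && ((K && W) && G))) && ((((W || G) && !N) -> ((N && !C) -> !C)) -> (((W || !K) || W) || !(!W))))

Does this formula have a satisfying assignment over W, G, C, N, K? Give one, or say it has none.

Case W = True: the formula simplifies to !((!G || K)) && (((K && !G) && G) || ((C || N) && (K && G))).
  K = True: the conjunct !((!G || K)) becomes !((!G || True)) = False.
  K = False: the conjunct ((K && !G) && G) || ((C || N) && (K && G)) becomes (False && G) || ((C || N) && False) = False.
Case W = False: the conjunct (((K && !G) || !W) && (W && (W -> G))) || ((C || N) && ((K && W) && G)) becomes (True && False) || ((C || N) && False) = False.
Both cases fail — unsatisfiable.

Unsatisfiable — no assignment works.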